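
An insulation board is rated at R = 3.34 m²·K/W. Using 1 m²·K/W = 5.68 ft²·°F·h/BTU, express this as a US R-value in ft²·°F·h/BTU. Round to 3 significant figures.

R_US = 3.34 × 5.68 = 18.97

19.0 ft²·°F·h/BTU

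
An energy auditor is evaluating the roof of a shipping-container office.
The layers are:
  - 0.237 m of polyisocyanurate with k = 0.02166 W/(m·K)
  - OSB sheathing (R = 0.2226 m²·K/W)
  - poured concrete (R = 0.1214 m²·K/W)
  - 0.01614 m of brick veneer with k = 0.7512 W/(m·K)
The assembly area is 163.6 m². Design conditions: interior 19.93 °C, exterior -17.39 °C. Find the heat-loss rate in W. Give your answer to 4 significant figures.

0.237/0.02166 = 10.942
0.01614/0.7512 = 0.021486
R_total = 10.942 + 0.2226 + 0.1214 + 0.021486 = 11.307 m²·K/W
Q = A·ΔT/R = 163.6 × (19.93 − (-17.39)) / 11.307 = 539.96 W

540.0 W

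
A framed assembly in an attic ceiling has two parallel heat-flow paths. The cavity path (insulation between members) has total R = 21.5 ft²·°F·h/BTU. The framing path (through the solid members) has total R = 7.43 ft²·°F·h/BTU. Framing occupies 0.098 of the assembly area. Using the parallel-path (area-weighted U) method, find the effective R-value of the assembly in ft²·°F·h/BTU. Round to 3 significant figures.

18.1 ft²·°F·h/BTU

U_eff = 0.902/21.5 + 0.098/7.43 = 0.04195 + 0.01319 = 0.05514
R_eff = 1/U_eff = 18.13 ft²·°F·h/BTU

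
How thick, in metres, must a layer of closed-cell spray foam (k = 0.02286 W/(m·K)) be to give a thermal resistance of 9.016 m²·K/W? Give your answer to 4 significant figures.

L = R·k = 9.016 × 0.02286 = 0.20611 m

0.2061 m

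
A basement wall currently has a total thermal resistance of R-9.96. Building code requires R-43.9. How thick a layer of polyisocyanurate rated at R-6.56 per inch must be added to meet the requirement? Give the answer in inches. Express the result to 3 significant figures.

5.17 in

ΔR = 43.9 − 9.96 = 33.94 ft²·°F·h/BTU
L = ΔR / (R/in) = 33.94/6.56 = 5.174 in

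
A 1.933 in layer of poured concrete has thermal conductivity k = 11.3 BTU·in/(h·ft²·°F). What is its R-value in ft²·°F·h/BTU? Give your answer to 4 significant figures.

0.1711 ft²·°F·h/BTU

R = L/k = 1.933/11.3 = 0.17106 ft²·°F·h/BTU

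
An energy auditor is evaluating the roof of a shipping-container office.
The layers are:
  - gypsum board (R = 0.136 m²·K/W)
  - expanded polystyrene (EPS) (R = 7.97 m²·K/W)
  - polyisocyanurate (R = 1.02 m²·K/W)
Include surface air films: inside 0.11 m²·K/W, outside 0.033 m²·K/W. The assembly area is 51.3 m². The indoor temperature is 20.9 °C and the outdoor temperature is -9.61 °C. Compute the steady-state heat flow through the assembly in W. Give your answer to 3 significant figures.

169 W

R_total = 0.11 + 0.136 + 7.97 + 1.02 + 0.033 = 9.269 m²·K/W
Q = A·ΔT/R = 51.3 × (20.9 − (-9.61)) / 9.269 = 168.9 W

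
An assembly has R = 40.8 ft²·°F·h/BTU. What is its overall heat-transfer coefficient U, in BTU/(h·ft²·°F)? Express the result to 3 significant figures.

U = 1/R = 1/40.8 = 0.02451

0.0245 BTU/(h·ft²·°F)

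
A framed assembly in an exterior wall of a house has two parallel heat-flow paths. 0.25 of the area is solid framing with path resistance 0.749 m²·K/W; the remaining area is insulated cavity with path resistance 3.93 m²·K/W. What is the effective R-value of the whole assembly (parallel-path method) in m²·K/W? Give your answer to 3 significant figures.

U_eff = 0.75/3.93 + 0.25/0.749 = 0.1908 + 0.3338 = 0.5246
R_eff = 1/U_eff = 1.906 m²·K/W

1.91 m²·K/W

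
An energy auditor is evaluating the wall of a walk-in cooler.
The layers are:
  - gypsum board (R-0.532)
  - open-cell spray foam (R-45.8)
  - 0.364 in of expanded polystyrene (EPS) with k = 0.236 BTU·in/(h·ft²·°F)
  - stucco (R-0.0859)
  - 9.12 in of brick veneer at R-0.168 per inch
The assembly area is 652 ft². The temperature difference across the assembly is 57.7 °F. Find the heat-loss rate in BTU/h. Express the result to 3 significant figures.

760 BTU/h

0.364/0.236 = 1.542
9.12 × 0.168 = 1.532
R_total = 0.532 + 45.8 + 1.542 + 0.0859 + 1.532 = 49.49 ft²·°F·h/BTU
Q = A·ΔT/R = 652 × 57.7 / 49.49 = 760.1 BTU/h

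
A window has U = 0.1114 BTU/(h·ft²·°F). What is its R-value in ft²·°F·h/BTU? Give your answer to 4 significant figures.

8.977 ft²·°F·h/BTU

R = 1/U = 1/0.1114 = 8.9767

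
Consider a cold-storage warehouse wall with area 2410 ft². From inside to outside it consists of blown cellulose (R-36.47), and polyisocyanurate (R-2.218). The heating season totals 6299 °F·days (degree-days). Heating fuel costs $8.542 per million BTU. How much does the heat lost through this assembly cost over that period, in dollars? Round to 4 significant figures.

80.44 dollars

R_total = 36.47 + 2.218 = 38.688 ft²·°F·h/BTU
E = A × HDD × 24 / R = 2410 × 6299 × 24 / 38.688 = 9417200 BTU
Cost = 9417200/10⁶ × 8.542 = $80.442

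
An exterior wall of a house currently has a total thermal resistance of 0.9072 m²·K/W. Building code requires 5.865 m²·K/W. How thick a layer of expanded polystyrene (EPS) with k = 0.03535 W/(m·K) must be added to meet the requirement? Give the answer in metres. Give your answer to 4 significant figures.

ΔR = 5.865 − 0.9072 = 4.9578 m²·K/W
L = ΔR × k = 4.9578 × 0.03535 = 0.17526 m

0.1753 m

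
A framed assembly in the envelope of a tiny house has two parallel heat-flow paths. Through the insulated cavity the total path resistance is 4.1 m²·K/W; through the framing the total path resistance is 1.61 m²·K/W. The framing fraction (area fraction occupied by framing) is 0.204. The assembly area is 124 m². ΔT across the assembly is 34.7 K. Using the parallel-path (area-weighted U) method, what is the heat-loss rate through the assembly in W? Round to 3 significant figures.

1380 W

U_eff = 0.796/4.1 + 0.204/1.61 = 0.1941 + 0.1267 = 0.3209
R_eff = 1/U_eff = 3.117 m²·K/W
Q = 124 × 34.7 / 3.117 = 1381 W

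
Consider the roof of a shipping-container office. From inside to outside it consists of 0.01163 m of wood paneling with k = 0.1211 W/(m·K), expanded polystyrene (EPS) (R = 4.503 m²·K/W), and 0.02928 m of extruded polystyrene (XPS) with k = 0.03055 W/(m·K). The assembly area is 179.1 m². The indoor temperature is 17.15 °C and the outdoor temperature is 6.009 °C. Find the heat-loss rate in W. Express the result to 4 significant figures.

0.01163/0.1211 = 0.096036
0.02928/0.03055 = 0.95843
R_total = 0.096036 + 4.503 + 0.95843 = 5.5575 m²·K/W
Q = A·ΔT/R = 179.1 × (17.15 − 6.009) / 5.5575 = 359.04 W

359.0 W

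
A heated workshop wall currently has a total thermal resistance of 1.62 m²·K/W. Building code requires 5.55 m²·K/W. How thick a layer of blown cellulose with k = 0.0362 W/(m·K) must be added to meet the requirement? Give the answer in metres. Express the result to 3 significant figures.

ΔR = 5.55 − 1.62 = 3.93 m²·K/W
L = ΔR × k = 3.93 × 0.0362 = 0.1423 m

0.142 m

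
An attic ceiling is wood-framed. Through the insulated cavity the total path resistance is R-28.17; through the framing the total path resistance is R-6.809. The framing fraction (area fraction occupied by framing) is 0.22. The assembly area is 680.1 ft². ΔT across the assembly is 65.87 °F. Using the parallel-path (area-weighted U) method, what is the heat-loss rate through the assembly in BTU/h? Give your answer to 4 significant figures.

2688 BTU/h

U_eff = 0.78/28.17 + 0.22/6.809 = 0.027689 + 0.03231 = 0.059999
R_eff = 1/U_eff = 16.667 ft²·°F·h/BTU
Q = 680.1 × 65.87 / 16.667 = 2687.9 BTU/h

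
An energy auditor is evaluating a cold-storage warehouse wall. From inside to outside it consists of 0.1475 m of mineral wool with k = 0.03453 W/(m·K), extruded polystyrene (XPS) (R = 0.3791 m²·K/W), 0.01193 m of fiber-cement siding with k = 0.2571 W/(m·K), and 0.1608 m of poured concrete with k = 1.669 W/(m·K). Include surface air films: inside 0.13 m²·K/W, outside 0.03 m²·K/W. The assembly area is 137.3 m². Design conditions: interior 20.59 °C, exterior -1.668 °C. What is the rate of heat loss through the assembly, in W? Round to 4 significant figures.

0.1475/0.03453 = 4.2716
0.01193/0.2571 = 0.046402
0.1608/1.669 = 0.096345
R_total = 0.13 + 4.2716 + 0.3791 + 0.046402 + 0.096345 + 0.03 = 4.9535 m²·K/W
Q = A·ΔT/R = 137.3 × (20.59 − (-1.668)) / 4.9535 = 616.94 W

616.9 W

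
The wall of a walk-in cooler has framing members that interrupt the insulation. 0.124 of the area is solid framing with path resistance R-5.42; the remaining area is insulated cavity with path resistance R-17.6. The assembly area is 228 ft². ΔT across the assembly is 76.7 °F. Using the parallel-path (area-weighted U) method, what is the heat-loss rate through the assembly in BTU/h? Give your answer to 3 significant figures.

1270 BTU/h

U_eff = 0.876/17.6 + 0.124/5.42 = 0.04977 + 0.02288 = 0.07265
R_eff = 1/U_eff = 13.76 ft²·°F·h/BTU
Q = 228 × 76.7 / 13.76 = 1270 BTU/h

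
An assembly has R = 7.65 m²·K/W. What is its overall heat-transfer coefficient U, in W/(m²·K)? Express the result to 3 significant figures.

0.131 W/(m²·K)

U = 1/R = 1/7.65 = 0.1307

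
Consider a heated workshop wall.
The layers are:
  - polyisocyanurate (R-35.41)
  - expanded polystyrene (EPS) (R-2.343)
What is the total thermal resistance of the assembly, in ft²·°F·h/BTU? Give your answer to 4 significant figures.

R_total = 35.41 + 2.343 = 37.753 ft²·°F·h/BTU

37.75 ft²·°F·h/BTU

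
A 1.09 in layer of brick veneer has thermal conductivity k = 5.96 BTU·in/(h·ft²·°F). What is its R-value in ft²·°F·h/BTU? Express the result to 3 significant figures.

0.183 ft²·°F·h/BTU

R = L/k = 1.09/5.96 = 0.1829 ft²·°F·h/BTU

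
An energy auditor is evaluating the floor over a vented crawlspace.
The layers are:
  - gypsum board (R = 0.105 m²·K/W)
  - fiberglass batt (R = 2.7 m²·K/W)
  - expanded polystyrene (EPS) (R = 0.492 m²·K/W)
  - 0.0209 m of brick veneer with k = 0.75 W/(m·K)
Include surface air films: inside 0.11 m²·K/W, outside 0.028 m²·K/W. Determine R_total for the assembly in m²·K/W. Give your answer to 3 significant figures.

3.46 m²·K/W

0.0209/0.75 = 0.02787
R_total = 0.11 + 0.105 + 2.7 + 0.492 + 0.02787 + 0.028 = 3.463 m²·K/W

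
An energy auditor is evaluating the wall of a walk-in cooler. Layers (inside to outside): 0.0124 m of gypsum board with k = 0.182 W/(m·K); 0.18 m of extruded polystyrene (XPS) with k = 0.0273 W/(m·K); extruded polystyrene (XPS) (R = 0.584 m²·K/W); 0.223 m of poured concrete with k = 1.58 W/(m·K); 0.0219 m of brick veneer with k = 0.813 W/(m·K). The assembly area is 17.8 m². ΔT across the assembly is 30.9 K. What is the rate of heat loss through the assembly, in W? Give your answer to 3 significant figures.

0.0124/0.182 = 0.06813
0.18/0.0273 = 6.593
0.223/1.58 = 0.1411
0.0219/0.813 = 0.02694
R_total = 0.06813 + 6.593 + 0.584 + 0.1411 + 0.02694 = 7.414 m²·K/W
Q = A·ΔT/R = 17.8 × 30.9 / 7.414 = 74.19 W

74.2 W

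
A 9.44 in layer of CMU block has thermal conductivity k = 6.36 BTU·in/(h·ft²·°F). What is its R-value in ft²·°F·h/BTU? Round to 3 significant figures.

1.48 ft²·°F·h/BTU

R = L/k = 9.44/6.36 = 1.484 ft²·°F·h/BTU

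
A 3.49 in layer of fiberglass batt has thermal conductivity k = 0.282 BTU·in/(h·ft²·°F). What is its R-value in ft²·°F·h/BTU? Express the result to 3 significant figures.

R = L/k = 3.49/0.282 = 12.38 ft²·°F·h/BTU

12.4 ft²·°F·h/BTU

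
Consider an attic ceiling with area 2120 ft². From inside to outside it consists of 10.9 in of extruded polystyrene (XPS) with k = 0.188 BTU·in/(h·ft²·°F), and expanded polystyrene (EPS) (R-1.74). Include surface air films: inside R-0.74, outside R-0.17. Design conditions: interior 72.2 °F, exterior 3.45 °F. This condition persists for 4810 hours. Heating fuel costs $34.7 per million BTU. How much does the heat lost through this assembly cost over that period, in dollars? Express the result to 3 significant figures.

401 dollars

10.9/0.188 = 57.98
R_total = 0.74 + 57.98 + 1.74 + 0.17 = 60.63 ft²·°F·h/BTU
Q = 2120 × (72.2 − 3.45) / 60.63 = 2404 BTU/h
E = 2404 × 4810 = 11560000 BTU
Cost = 11560000/10⁶ × 34.7 = $401.2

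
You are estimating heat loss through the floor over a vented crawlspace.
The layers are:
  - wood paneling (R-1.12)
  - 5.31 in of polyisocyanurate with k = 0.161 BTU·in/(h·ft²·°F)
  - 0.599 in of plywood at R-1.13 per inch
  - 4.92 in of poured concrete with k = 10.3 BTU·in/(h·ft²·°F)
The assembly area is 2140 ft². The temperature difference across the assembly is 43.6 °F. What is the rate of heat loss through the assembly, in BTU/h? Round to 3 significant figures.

5.31/0.161 = 32.98
0.599 × 1.13 = 0.6769
4.92/10.3 = 0.4777
R_total = 1.12 + 32.98 + 0.6769 + 0.4777 = 35.26 ft²·°F·h/BTU
Q = A·ΔT/R = 2140 × 43.6 / 35.26 = 2646 BTU/h

2650 BTU/h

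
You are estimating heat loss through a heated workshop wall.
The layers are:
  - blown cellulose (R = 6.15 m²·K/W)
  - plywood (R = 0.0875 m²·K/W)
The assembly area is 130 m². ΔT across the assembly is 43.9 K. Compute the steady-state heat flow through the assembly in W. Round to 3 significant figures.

R_total = 6.15 + 0.0875 = 6.238 m²·K/W
Q = A·ΔT/R = 130 × 43.9 / 6.238 = 914.9 W

915 W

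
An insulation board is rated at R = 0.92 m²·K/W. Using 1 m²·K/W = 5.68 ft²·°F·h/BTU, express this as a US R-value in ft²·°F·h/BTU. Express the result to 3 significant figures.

5.23 ft²·°F·h/BTU

R_US = 0.92 × 5.68 = 5.226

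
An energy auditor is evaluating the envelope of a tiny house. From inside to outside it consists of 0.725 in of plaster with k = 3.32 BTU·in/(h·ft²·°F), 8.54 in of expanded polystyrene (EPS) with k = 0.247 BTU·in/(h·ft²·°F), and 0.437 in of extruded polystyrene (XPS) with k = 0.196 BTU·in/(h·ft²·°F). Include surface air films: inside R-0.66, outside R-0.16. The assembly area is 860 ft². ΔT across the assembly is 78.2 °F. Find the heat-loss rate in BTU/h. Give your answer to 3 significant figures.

1780 BTU/h

0.725/3.32 = 0.2184
8.54/0.247 = 34.57
0.437/0.196 = 2.23
R_total = 0.66 + 0.2184 + 34.57 + 2.23 + 0.16 = 37.84 ft²·°F·h/BTU
Q = A·ΔT/R = 860 × 78.2 / 37.84 = 1777 BTU/h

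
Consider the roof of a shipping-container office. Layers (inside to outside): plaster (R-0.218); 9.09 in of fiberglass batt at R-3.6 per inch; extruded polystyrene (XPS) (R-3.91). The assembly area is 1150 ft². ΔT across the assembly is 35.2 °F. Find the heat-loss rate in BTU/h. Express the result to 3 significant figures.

9.09 × 3.6 = 32.72
R_total = 0.218 + 32.72 + 3.91 = 36.85 ft²·°F·h/BTU
Q = A·ΔT/R = 1150 × 35.2 / 36.85 = 1098 BTU/h

1100 BTU/h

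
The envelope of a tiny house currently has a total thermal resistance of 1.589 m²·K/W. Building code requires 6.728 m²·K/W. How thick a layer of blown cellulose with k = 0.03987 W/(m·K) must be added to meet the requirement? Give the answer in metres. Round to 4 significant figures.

ΔR = 6.728 − 1.589 = 5.139 m²·K/W
L = ΔR × k = 5.139 × 0.03987 = 0.20489 m

0.2049 m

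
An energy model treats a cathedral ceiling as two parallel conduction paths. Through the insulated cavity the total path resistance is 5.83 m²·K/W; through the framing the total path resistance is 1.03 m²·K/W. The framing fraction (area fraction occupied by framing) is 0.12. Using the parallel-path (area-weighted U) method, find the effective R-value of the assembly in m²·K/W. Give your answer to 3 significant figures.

U_eff = 0.88/5.83 + 0.12/1.03 = 0.1509 + 0.1165 = 0.2674
R_eff = 1/U_eff = 3.739 m²·K/W

3.74 m²·K/W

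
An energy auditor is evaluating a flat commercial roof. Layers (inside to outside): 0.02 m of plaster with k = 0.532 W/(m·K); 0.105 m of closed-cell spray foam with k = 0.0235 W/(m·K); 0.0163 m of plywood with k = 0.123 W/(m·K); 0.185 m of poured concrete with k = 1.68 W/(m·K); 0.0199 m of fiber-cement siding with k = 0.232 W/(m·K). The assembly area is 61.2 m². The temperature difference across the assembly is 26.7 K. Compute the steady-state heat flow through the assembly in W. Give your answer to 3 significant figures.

0.02/0.532 = 0.03759
0.105/0.0235 = 4.468
0.0163/0.123 = 0.1325
0.185/1.68 = 0.1101
0.0199/0.232 = 0.08578
R_total = 0.03759 + 4.468 + 0.1325 + 0.1101 + 0.08578 = 4.834 m²·K/W
Q = A·ΔT/R = 61.2 × 26.7 / 4.834 = 338 W

338 W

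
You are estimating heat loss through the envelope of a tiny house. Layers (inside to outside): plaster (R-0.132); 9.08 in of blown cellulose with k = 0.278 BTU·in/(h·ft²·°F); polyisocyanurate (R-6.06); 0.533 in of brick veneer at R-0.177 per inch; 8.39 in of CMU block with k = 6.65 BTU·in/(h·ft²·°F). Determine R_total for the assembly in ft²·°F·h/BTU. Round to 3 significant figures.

40.2 ft²·°F·h/BTU

9.08/0.278 = 32.66
0.533 × 0.177 = 0.09434
8.39/6.65 = 1.262
R_total = 0.132 + 32.66 + 6.06 + 0.09434 + 1.262 = 40.21 ft²·°F·h/BTU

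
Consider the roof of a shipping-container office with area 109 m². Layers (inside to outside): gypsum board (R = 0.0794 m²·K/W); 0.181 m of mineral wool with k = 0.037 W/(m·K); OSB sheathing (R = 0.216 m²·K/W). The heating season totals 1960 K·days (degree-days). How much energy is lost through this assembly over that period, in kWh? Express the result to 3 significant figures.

0.181/0.037 = 4.892
R_total = 0.0794 + 4.892 + 0.216 = 5.187 m²·K/W
E = A × HDD × 24 / R / 1000 = 109 × 1960 × 24 / 5.187 / 1000 = 988.4 kWh

988 kWh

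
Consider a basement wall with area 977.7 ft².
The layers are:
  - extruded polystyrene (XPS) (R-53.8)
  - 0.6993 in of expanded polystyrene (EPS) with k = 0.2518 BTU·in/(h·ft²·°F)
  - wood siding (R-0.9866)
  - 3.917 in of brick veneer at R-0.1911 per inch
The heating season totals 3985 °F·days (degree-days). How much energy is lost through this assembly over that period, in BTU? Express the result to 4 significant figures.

0.6993/0.2518 = 2.7772
3.917 × 0.1911 = 0.74854
R_total = 53.8 + 2.7772 + 0.9866 + 0.74854 = 58.312 ft²·°F·h/BTU
E = A × HDD × 24 / R = 977.7 × 3985 × 24 / 58.312 = 1603600 BTU

1604000 BTU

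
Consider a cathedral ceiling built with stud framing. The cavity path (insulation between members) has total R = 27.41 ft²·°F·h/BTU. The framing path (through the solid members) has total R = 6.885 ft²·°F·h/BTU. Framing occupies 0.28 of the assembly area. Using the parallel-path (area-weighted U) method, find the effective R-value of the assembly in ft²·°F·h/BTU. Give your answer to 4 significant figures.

14.94 ft²·°F·h/BTU

U_eff = 0.72/27.41 + 0.28/6.885 = 0.026268 + 0.040668 = 0.066936
R_eff = 1/U_eff = 14.94 ft²·°F·h/BTU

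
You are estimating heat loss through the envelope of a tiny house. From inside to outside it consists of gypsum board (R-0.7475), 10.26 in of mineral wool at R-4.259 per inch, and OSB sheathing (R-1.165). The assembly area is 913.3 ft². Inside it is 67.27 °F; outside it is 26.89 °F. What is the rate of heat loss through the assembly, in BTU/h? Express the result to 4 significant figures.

10.26 × 4.259 = 43.697
R_total = 0.7475 + 43.697 + 1.165 = 45.61 ft²·°F·h/BTU
Q = A·ΔT/R = 913.3 × (67.27 − 26.89) / 45.61 = 808.58 BTU/h

808.6 BTU/h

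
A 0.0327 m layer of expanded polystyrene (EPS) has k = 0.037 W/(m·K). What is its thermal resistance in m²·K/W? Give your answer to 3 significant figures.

R = L/k = 0.0327/0.037 = 0.8838 m²·K/W

0.884 m²·K/W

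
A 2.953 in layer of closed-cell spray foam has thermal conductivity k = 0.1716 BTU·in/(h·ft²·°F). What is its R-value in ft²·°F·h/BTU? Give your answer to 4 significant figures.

R = L/k = 2.953/0.1716 = 17.209 ft²·°F·h/BTU

17.21 ft²·°F·h/BTU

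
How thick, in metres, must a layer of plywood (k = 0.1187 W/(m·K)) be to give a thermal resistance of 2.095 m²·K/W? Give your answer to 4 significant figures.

L = R·k = 2.095 × 0.1187 = 0.24868 m

0.2487 m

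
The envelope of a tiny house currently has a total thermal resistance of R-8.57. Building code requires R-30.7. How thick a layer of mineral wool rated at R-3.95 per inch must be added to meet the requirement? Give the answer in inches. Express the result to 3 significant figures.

5.60 in

ΔR = 30.7 − 8.57 = 22.13 ft²·°F·h/BTU
L = ΔR / (R/in) = 22.13/3.95 = 5.603 in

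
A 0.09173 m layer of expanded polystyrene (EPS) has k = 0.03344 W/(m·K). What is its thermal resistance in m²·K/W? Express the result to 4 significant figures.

R = L/k = 0.09173/0.03344 = 2.7431 m²·K/W

2.743 m²·K/W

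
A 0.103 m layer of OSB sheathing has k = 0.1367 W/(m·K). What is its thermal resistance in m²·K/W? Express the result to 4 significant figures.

R = L/k = 0.103/0.1367 = 0.75347 m²·K/W

0.7535 m²·K/W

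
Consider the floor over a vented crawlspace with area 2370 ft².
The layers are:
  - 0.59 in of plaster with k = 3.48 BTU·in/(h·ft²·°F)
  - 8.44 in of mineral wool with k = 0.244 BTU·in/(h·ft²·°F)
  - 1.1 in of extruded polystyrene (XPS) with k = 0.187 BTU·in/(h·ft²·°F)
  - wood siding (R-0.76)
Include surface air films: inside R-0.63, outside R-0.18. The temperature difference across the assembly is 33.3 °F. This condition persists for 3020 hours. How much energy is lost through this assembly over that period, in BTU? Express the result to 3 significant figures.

0.59/3.48 = 0.1695
8.44/0.244 = 34.59
1.1/0.187 = 5.882
R_total = 0.63 + 0.1695 + 34.59 + 5.882 + 0.76 + 0.18 = 42.21 ft²·°F·h/BTU
Q = 2370 × 33.3 / 42.21 = 1870 BTU/h
E = 1870 × 3020 = 5646000 BTU

5650000 BTU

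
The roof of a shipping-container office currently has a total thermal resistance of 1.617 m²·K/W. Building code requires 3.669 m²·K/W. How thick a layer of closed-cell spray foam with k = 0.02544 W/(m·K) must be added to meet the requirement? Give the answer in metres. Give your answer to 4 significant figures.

ΔR = 3.669 − 1.617 = 2.052 m²·K/W
L = ΔR × k = 2.052 × 0.02544 = 0.052203 m

0.05220 m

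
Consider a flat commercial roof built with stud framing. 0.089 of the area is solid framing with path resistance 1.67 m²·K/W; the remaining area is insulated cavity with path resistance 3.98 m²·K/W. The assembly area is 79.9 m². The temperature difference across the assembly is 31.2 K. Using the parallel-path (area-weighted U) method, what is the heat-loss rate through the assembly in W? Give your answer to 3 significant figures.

U_eff = 0.911/3.98 + 0.089/1.67 = 0.2289 + 0.05329 = 0.2822
R_eff = 1/U_eff = 3.544 m²·K/W
Q = 79.9 × 31.2 / 3.544 = 703.5 W

703 W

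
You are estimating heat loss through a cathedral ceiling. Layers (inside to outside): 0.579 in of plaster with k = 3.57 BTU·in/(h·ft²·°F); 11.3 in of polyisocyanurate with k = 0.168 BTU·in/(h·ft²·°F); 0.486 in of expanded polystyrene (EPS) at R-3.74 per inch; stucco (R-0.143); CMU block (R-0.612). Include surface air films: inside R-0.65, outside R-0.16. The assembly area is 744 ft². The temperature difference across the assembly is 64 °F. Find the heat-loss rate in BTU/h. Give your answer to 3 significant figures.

672 BTU/h

0.579/3.57 = 0.1622
11.3/0.168 = 67.26
0.486 × 3.74 = 1.818
R_total = 0.65 + 0.1622 + 67.26 + 1.818 + 0.143 + 0.612 + 0.16 = 70.81 ft²·°F·h/BTU
Q = A·ΔT/R = 744 × 64 / 70.81 = 672.5 BTU/h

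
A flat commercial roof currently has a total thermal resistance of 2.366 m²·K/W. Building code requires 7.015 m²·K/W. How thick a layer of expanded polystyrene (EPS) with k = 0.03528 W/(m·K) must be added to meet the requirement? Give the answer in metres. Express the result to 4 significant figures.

0.1640 m

ΔR = 7.015 − 2.366 = 4.649 m²·K/W
L = ΔR × k = 4.649 × 0.03528 = 0.16402 m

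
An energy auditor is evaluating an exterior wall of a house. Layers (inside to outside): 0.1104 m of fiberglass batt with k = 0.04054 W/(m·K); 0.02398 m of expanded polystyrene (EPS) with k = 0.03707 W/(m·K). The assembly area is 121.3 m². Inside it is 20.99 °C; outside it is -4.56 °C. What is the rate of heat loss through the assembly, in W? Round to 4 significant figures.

0.1104/0.04054 = 2.7232
0.02398/0.03707 = 0.64688
R_total = 2.7232 + 0.64688 = 3.3701 m²·K/W
Q = A·ΔT/R = 121.3 × (20.99 − (-4.56)) / 3.3701 = 919.62 W

919.6 W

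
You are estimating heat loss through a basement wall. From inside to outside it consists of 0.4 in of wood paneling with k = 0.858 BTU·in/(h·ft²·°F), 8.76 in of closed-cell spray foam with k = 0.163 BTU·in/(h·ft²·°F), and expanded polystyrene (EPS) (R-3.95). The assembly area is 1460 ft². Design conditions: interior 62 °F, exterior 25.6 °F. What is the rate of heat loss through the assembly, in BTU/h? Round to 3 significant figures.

0.4/0.858 = 0.4662
8.76/0.163 = 53.74
R_total = 0.4662 + 53.74 + 3.95 = 58.16 ft²·°F·h/BTU
Q = A·ΔT/R = 1460 × (62 − 25.6) / 58.16 = 913.8 BTU/h

914 BTU/h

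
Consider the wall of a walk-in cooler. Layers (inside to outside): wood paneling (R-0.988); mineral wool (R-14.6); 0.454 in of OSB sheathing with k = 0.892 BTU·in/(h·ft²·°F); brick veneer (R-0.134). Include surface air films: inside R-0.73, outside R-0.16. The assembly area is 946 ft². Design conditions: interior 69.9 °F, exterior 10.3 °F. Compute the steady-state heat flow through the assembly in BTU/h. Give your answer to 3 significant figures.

0.454/0.892 = 0.509
R_total = 0.73 + 0.988 + 14.6 + 0.509 + 0.134 + 0.16 = 17.12 ft²·°F·h/BTU
Q = A·ΔT/R = 946 × (69.9 − 10.3) / 17.12 = 3293 BTU/h

3290 BTU/h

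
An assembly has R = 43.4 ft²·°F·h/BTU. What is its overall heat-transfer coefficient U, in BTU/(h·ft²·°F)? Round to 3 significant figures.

U = 1/R = 1/43.4 = 0.02304

0.0230 BTU/(h·ft²·°F)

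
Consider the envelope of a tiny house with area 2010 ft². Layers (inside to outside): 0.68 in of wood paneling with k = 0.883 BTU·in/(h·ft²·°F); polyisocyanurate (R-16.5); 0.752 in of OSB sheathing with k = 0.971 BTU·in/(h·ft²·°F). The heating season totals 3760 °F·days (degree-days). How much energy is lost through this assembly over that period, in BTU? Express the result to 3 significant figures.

10100000 BTU

0.68/0.883 = 0.7701
0.752/0.971 = 0.7745
R_total = 0.7701 + 16.5 + 0.7745 = 18.04 ft²·°F·h/BTU
E = A × HDD × 24 / R = 2010 × 3760 × 24 / 18.04 = 10050000 BTU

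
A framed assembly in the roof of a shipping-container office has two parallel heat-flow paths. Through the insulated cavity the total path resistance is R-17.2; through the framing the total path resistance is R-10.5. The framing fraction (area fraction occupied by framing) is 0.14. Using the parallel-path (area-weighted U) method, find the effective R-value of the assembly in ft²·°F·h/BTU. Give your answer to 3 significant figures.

15.8 ft²·°F·h/BTU

U_eff = 0.86/17.2 + 0.14/10.5 = 0.05 + 0.01333 = 0.06333
R_eff = 1/U_eff = 15.79 ft²·°F·h/BTU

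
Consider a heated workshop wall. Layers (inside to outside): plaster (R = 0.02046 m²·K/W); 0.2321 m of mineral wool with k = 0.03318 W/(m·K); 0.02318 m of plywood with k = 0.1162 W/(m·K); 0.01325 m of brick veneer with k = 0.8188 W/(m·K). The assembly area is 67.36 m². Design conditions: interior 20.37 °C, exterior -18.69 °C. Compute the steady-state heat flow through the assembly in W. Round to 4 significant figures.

0.2321/0.03318 = 6.9952
0.02318/0.1162 = 0.19948
0.01325/0.8188 = 0.016182
R_total = 0.02046 + 6.9952 + 0.19948 + 0.016182 = 7.2313 m²·K/W
Q = A·ΔT/R = 67.36 × (20.37 − (-18.69)) / 7.2313 = 363.85 W

363.8 W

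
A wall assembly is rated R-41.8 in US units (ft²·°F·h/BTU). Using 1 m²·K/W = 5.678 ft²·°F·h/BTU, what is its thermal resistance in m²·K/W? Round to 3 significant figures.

7.36 m²·K/W

R_SI = 41.8/5.678 = 7.362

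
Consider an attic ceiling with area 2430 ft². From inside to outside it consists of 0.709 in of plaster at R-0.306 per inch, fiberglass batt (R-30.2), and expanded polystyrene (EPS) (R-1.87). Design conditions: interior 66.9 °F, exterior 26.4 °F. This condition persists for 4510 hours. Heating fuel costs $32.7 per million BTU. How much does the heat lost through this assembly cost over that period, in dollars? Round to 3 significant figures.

450 dollars

0.709 × 0.306 = 0.217
R_total = 0.217 + 30.2 + 1.87 = 32.29 ft²·°F·h/BTU
Q = 2430 × (66.9 − 26.4) / 32.29 = 3048 BTU/h
E = 3048 × 4510 = 13750000 BTU
Cost = 13750000/10⁶ × 32.7 = $449.5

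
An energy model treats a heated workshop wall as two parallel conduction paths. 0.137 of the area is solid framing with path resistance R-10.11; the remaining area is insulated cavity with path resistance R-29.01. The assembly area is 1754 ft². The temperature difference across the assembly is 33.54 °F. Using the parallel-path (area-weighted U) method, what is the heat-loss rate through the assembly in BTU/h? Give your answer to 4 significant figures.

U_eff = 0.863/29.01 + 0.137/10.11 = 0.029748 + 0.013551 = 0.043299
R_eff = 1/U_eff = 23.095 ft²·°F·h/BTU
Q = 1754 × 33.54 / 23.095 = 2547.3 BTU/h

2547 BTU/h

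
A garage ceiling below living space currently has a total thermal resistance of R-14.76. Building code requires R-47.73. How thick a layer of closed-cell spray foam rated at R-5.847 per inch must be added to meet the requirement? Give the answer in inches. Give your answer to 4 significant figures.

5.639 in

ΔR = 47.73 − 14.76 = 32.97 ft²·°F·h/BTU
L = ΔR / (R/in) = 32.97/5.847 = 5.6388 in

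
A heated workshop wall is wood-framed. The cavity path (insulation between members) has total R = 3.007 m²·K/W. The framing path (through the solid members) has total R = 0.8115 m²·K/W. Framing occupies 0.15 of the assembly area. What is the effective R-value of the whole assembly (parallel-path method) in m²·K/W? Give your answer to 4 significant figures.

2.139 m²·K/W

U_eff = 0.85/3.007 + 0.15/0.8115 = 0.28267 + 0.18484 = 0.46752
R_eff = 1/U_eff = 2.139 m²·K/W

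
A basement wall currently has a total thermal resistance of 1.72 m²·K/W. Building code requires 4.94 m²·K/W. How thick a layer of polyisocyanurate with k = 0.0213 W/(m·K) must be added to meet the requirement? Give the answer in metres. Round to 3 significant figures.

ΔR = 4.94 − 1.72 = 3.22 m²·K/W
L = ΔR × k = 3.22 × 0.0213 = 0.06859 m

0.0686 m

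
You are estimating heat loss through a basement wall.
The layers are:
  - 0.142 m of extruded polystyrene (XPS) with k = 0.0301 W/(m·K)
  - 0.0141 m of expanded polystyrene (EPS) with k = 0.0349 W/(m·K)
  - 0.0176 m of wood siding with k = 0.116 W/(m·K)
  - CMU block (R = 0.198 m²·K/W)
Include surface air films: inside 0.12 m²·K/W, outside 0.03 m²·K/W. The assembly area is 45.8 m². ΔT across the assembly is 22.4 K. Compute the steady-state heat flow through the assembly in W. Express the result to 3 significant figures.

0.142/0.0301 = 4.718
0.0141/0.0349 = 0.404
0.0176/0.116 = 0.1517
R_total = 0.12 + 4.718 + 0.404 + 0.1517 + 0.198 + 0.03 = 5.621 m²·K/W
Q = A·ΔT/R = 45.8 × 22.4 / 5.621 = 182.5 W

183 W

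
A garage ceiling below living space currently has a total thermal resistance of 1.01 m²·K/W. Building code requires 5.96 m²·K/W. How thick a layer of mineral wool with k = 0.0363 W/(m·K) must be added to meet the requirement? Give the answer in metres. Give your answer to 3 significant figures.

0.180 m

ΔR = 5.96 − 1.01 = 4.95 m²·K/W
L = ΔR × k = 4.95 × 0.0363 = 0.1797 m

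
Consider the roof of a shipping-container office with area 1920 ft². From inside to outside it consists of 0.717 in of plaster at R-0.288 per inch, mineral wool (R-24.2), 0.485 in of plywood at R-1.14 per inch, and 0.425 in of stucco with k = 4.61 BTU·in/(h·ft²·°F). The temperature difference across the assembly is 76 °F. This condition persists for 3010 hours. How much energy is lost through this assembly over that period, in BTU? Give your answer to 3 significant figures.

17500000 BTU

0.717 × 0.288 = 0.2065
0.485 × 1.14 = 0.5529
0.425/4.61 = 0.09219
R_total = 0.2065 + 24.2 + 0.5529 + 0.09219 = 25.05 ft²·°F·h/BTU
Q = 1920 × 76 / 25.05 = 5825 BTU/h
E = 5825 × 3010 = 17530000 BTU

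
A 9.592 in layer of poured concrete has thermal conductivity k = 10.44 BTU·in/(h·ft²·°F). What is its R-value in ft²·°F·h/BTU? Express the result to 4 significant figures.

R = L/k = 9.592/10.44 = 0.91877 ft²·°F·h/BTU

0.9188 ft²·°F·h/BTU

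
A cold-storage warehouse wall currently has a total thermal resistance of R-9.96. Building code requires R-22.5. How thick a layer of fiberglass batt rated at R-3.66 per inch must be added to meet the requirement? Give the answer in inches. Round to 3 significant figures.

3.43 in

ΔR = 22.5 − 9.96 = 12.54 ft²·°F·h/BTU
L = ΔR / (R/in) = 12.54/3.66 = 3.426 in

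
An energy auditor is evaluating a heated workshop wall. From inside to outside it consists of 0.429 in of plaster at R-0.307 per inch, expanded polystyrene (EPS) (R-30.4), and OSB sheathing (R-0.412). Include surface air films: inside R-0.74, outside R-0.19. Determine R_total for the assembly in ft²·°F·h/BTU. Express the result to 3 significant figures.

0.429 × 0.307 = 0.1317
R_total = 0.74 + 0.1317 + 30.4 + 0.412 + 0.19 = 31.87 ft²·°F·h/BTU

31.9 ft²·°F·h/BTU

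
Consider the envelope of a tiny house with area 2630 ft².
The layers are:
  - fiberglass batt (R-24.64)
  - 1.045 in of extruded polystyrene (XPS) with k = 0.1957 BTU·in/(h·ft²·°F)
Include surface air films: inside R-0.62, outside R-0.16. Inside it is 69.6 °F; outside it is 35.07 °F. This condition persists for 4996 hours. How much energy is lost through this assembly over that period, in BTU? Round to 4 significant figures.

1.045/0.1957 = 5.3398
R_total = 0.62 + 24.64 + 5.3398 + 0.16 = 30.76 ft²·°F·h/BTU
Q = 2630 × (69.6 − 35.07) / 30.76 = 2952.4 BTU/h
E = 2952.4 × 4996 = 14750000 BTU

14750000 BTU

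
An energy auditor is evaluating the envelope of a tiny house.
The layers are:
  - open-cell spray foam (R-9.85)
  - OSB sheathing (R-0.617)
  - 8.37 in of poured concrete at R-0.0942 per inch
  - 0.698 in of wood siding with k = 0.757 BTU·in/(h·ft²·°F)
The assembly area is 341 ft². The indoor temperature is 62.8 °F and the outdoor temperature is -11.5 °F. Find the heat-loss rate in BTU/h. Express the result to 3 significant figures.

2080 BTU/h

8.37 × 0.0942 = 0.7885
0.698/0.757 = 0.9221
R_total = 9.85 + 0.617 + 0.7885 + 0.9221 = 12.18 ft²·°F·h/BTU
Q = A·ΔT/R = 341 × (62.8 − (-11.5)) / 12.18 = 2081 BTU/h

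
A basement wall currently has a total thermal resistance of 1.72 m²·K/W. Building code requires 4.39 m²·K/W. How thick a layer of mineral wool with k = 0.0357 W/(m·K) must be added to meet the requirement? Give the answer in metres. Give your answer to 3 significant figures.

ΔR = 4.39 − 1.72 = 2.67 m²·K/W
L = ΔR × k = 2.67 × 0.0357 = 0.09532 m

0.0953 m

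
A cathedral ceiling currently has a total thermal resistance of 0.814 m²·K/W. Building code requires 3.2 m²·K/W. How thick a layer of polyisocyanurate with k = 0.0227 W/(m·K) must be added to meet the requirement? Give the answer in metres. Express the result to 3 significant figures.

ΔR = 3.2 − 0.814 = 2.386 m²·K/W
L = ΔR × k = 2.386 × 0.0227 = 0.05416 m

0.0542 m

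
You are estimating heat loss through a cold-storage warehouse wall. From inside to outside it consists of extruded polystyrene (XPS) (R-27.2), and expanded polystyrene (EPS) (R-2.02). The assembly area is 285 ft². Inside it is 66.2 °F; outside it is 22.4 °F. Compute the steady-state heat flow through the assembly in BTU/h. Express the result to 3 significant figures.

R_total = 27.2 + 2.02 = 29.22 ft²·°F·h/BTU
Q = A·ΔT/R = 285 × (66.2 − 22.4) / 29.22 = 427.2 BTU/h

427 BTU/h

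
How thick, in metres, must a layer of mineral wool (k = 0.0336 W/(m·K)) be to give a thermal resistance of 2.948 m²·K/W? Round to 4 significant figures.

0.09905 m

L = R·k = 2.948 × 0.0336 = 0.099053 m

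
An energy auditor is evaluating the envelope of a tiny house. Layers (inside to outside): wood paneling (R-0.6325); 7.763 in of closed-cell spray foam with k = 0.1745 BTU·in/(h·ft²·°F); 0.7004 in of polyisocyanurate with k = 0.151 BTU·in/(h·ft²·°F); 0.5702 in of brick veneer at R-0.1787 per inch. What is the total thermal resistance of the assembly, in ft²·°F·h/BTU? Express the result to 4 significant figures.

49.86 ft²·°F·h/BTU

7.763/0.1745 = 44.487
0.7004/0.151 = 4.6384
0.5702 × 0.1787 = 0.10189
R_total = 0.6325 + 44.487 + 4.6384 + 0.10189 = 49.86 ft²·°F·h/BTU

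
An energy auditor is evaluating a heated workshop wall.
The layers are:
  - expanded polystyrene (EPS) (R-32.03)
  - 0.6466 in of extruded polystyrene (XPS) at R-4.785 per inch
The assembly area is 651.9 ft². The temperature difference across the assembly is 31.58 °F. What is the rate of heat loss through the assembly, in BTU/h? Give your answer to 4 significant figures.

586.1 BTU/h

0.6466 × 4.785 = 3.094
R_total = 32.03 + 3.094 = 35.124 ft²·°F·h/BTU
Q = A·ΔT/R = 651.9 × 31.58 / 35.124 = 586.12 BTU/h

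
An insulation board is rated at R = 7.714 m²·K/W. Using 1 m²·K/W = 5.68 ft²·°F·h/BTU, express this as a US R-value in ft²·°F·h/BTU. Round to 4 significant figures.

R_US = 7.714 × 5.68 = 43.816

43.82 ft²·°F·h/BTU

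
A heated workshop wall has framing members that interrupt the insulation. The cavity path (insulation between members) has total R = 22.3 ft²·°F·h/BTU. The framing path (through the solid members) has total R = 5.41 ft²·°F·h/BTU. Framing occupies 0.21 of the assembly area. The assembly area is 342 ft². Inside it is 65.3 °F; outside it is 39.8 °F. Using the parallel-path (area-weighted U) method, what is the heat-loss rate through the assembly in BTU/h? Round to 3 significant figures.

647 BTU/h

U_eff = 0.79/22.3 + 0.21/5.41 = 0.03543 + 0.03882 = 0.07424
R_eff = 1/U_eff = 13.47 ft²·°F·h/BTU
Q = 342 × (65.3 − 39.8) / 13.47 = 647.5 BTU/h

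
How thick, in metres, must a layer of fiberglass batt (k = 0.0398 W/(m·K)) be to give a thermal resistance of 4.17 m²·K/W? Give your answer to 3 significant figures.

0.166 m

L = R·k = 4.17 × 0.0398 = 0.166 m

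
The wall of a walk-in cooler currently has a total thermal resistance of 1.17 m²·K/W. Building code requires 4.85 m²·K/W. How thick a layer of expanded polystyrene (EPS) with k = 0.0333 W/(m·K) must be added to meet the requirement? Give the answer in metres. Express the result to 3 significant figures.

0.123 m

ΔR = 4.85 − 1.17 = 3.68 m²·K/W
L = ΔR × k = 3.68 × 0.0333 = 0.1225 m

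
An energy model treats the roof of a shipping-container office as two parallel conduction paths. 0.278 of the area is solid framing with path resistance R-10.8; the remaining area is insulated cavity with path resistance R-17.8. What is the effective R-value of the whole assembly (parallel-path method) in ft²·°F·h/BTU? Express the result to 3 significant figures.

15.1 ft²·°F·h/BTU

U_eff = 0.722/17.8 + 0.278/10.8 = 0.04056 + 0.02574 = 0.0663
R_eff = 1/U_eff = 15.08 ft²·°F·h/BTU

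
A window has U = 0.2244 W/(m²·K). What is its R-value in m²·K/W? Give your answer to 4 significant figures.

R = 1/U = 1/0.2244 = 4.4563

4.456 m²·K/W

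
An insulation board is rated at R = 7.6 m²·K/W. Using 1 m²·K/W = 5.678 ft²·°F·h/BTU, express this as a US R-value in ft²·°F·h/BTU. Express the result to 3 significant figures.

R_US = 7.6 × 5.678 = 43.15

43.2 ft²·°F·h/BTU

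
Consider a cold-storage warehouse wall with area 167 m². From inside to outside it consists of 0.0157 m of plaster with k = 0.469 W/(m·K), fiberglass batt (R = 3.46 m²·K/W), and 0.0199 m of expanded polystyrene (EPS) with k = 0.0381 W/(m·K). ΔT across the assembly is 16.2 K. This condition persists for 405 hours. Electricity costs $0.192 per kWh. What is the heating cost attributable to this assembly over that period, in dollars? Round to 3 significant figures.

0.0157/0.469 = 0.03348
0.0199/0.0381 = 0.5223
R_total = 0.03348 + 3.46 + 0.5223 = 4.016 m²·K/W
Q = 167 × 16.2 / 4.016 = 673.7 W
E = 673.7 W × 405 h / 1000 = 272.8 kWh
Cost = 272.8 × 0.192 = $52.39

52.4 dollars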